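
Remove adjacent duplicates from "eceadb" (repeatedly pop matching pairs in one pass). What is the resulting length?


Input: eceadb
Stack-based adjacent duplicate removal:
  Read 'e': push. Stack: e
  Read 'c': push. Stack: ec
  Read 'e': push. Stack: ece
  Read 'a': push. Stack: ecea
  Read 'd': push. Stack: ecead
  Read 'b': push. Stack: eceadb
Final stack: "eceadb" (length 6)

6


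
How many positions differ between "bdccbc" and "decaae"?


Comparing "bdccbc" and "decaae" position by position:
  Position 0: 'b' vs 'd' => DIFFER
  Position 1: 'd' vs 'e' => DIFFER
  Position 2: 'c' vs 'c' => same
  Position 3: 'c' vs 'a' => DIFFER
  Position 4: 'b' vs 'a' => DIFFER
  Position 5: 'c' vs 'e' => DIFFER
Positions that differ: 5

5


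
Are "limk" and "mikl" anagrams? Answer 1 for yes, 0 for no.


Strings: "limk", "mikl"
Sorted first:  iklm
Sorted second: iklm
Sorted forms match => anagrams

1


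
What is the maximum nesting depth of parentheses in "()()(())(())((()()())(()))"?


Input: "()()(())(())((()()())(()))"
Tracking depth:
  Position 0 '(': depth becomes 1
  Position 1 ')': depth becomes 0
  Position 2 '(': depth becomes 1
  Position 3 ')': depth becomes 0
  Position 4 '(': depth becomes 1
  Position 5 '(': depth becomes 2
  Position 6 ')': depth becomes 1
  Position 7 ')': depth becomes 0
  Position 8 '(': depth becomes 1
  Position 9 '(': depth becomes 2
  Position 10 ')': depth becomes 1
  Position 11 ')': depth becomes 0
  Position 12 '(': depth becomes 1
  Position 13 '(': depth becomes 2
  Position 14 '(': depth becomes 3
  Position 15 ')': depth becomes 2
  Position 16 '(': depth becomes 3
  Position 17 ')': depth becomes 2
  Position 18 '(': depth becomes 3
  Position 19 ')': depth becomes 2
  Position 20 ')': depth becomes 1
  Position 21 '(': depth becomes 2
  Position 22 '(': depth becomes 3
  Position 23 ')': depth becomes 2
  Position 24 ')': depth becomes 1
  Position 25 ')': depth becomes 0
Maximum depth reached: 3

3


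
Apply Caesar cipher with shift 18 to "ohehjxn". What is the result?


Caesar cipher: shift "ohehjxn" by 18
  'o' (pos 14) + 18 = pos 6 = 'g'
  'h' (pos 7) + 18 = pos 25 = 'z'
  'e' (pos 4) + 18 = pos 22 = 'w'
  'h' (pos 7) + 18 = pos 25 = 'z'
  'j' (pos 9) + 18 = pos 1 = 'b'
  'x' (pos 23) + 18 = pos 15 = 'p'
  'n' (pos 13) + 18 = pos 5 = 'f'
Result: gzwzbpf

gzwzbpf


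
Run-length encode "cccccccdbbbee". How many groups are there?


Input: cccccccdbbbee
Scanning for consecutive runs:
  Group 1: 'c' x 7 (positions 0-6)
  Group 2: 'd' x 1 (positions 7-7)
  Group 3: 'b' x 3 (positions 8-10)
  Group 4: 'e' x 2 (positions 11-12)
Total groups: 4

4


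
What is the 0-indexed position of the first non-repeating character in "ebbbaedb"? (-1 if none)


Input: ebbbaedb
Character frequencies:
  'a': 1
  'b': 4
  'd': 1
  'e': 2
Scanning left to right for freq == 1:
  Position 0 ('e'): freq=2, skip
  Position 1 ('b'): freq=4, skip
  Position 2 ('b'): freq=4, skip
  Position 3 ('b'): freq=4, skip
  Position 4 ('a'): unique! => answer = 4

4


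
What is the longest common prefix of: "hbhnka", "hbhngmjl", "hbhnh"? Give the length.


Words: hbhnka, hbhngmjl, hbhnh
  Position 0: all 'h' => match
  Position 1: all 'b' => match
  Position 2: all 'h' => match
  Position 3: all 'n' => match
  Position 4: ('k', 'g', 'h') => mismatch, stop
LCP = "hbhn" (length 4)

4


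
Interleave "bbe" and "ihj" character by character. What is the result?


Interleaving "bbe" and "ihj":
  Position 0: 'b' from first, 'i' from second => "bi"
  Position 1: 'b' from first, 'h' from second => "bh"
  Position 2: 'e' from first, 'j' from second => "ej"
Result: bibhej

bibhej


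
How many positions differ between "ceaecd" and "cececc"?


Comparing "ceaecd" and "cececc" position by position:
  Position 0: 'c' vs 'c' => same
  Position 1: 'e' vs 'e' => same
  Position 2: 'a' vs 'c' => DIFFER
  Position 3: 'e' vs 'e' => same
  Position 4: 'c' vs 'c' => same
  Position 5: 'd' vs 'c' => DIFFER
Positions that differ: 2

2


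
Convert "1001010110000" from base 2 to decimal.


Input: "1001010110000" in base 2
Positional expansion:
  Digit '1' (value 1) x 2^12 = 4096
  Digit '0' (value 0) x 2^11 = 0
  Digit '0' (value 0) x 2^10 = 0
  Digit '1' (value 1) x 2^9 = 512
  Digit '0' (value 0) x 2^8 = 0
  Digit '1' (value 1) x 2^7 = 128
  Digit '0' (value 0) x 2^6 = 0
  Digit '1' (value 1) x 2^5 = 32
  Digit '1' (value 1) x 2^4 = 16
  Digit '0' (value 0) x 2^3 = 0
  Digit '0' (value 0) x 2^2 = 0
  Digit '0' (value 0) x 2^1 = 0
  Digit '0' (value 0) x 2^0 = 0
Sum = 4784

4784


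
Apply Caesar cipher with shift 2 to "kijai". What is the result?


Caesar cipher: shift "kijai" by 2
  'k' (pos 10) + 2 = pos 12 = 'm'
  'i' (pos 8) + 2 = pos 10 = 'k'
  'j' (pos 9) + 2 = pos 11 = 'l'
  'a' (pos 0) + 2 = pos 2 = 'c'
  'i' (pos 8) + 2 = pos 10 = 'k'
Result: mklck

mklck


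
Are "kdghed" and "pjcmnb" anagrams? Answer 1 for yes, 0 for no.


Strings: "kdghed", "pjcmnb"
Sorted first:  ddeghk
Sorted second: bcjmnp
Differ at position 0: 'd' vs 'b' => not anagrams

0


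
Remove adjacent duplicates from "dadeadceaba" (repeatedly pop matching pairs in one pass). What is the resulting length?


Input: dadeadceaba
Stack-based adjacent duplicate removal:
  Read 'd': push. Stack: d
  Read 'a': push. Stack: da
  Read 'd': push. Stack: dad
  Read 'e': push. Stack: dade
  Read 'a': push. Stack: dadea
  Read 'd': push. Stack: dadead
  Read 'c': push. Stack: dadeadc
  Read 'e': push. Stack: dadeadce
  Read 'a': push. Stack: dadeadcea
  Read 'b': push. Stack: dadeadceab
  Read 'a': push. Stack: dadeadceaba
Final stack: "dadeadceaba" (length 11)

11


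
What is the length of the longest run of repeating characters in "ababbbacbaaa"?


Input: "ababbbacbaaa"
Scanning for longest run:
  Position 1 ('b'): new char, reset run to 1
  Position 2 ('a'): new char, reset run to 1
  Position 3 ('b'): new char, reset run to 1
  Position 4 ('b'): continues run of 'b', length=2
  Position 5 ('b'): continues run of 'b', length=3
  Position 6 ('a'): new char, reset run to 1
  Position 7 ('c'): new char, reset run to 1
  Position 8 ('b'): new char, reset run to 1
  Position 9 ('a'): new char, reset run to 1
  Position 10 ('a'): continues run of 'a', length=2
  Position 11 ('a'): continues run of 'a', length=3
Longest run: 'b' with length 3

3


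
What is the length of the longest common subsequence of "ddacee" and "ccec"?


LCS of "ddacee" and "ccec"
DP table:
           c    c    e    c
      0    0    0    0    0
  d   0    0    0    0    0
  d   0    0    0    0    0
  a   0    0    0    0    0
  c   0    1    1    1    1
  e   0    1    1    2    2
  e   0    1    1    2    2
LCS length = dp[6][4] = 2

2


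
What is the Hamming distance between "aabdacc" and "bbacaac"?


Comparing "aabdacc" and "bbacaac" position by position:
  Position 0: 'a' vs 'b' => differ
  Position 1: 'a' vs 'b' => differ
  Position 2: 'b' vs 'a' => differ
  Position 3: 'd' vs 'c' => differ
  Position 4: 'a' vs 'a' => same
  Position 5: 'c' vs 'a' => differ
  Position 6: 'c' vs 'c' => same
Total differences (Hamming distance): 5

5


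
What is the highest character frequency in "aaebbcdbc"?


Input: aaebbcdbc
Character counts:
  'a': 2
  'b': 3
  'c': 2
  'd': 1
  'e': 1
Maximum frequency: 3

3


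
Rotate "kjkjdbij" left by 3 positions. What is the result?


Input: "kjkjdbij", rotate left by 3
First 3 characters: "kjk"
Remaining characters: "jdbij"
Concatenate remaining + first: "jdbij" + "kjk" = "jdbijkjk"

jdbijkjk


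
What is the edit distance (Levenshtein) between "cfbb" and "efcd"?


Computing edit distance: "cfbb" -> "efcd"
DP table:
           e    f    c    d
      0    1    2    3    4
  c   1    1    2    2    3
  f   2    2    1    2    3
  b   3    3    2    2    3
  b   4    4    3    3    3
Edit distance = dp[4][4] = 3

3


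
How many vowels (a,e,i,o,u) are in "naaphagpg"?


Input: naaphagpg
Checking each character:
  'n' at position 0: consonant
  'a' at position 1: vowel (running total: 1)
  'a' at position 2: vowel (running total: 2)
  'p' at position 3: consonant
  'h' at position 4: consonant
  'a' at position 5: vowel (running total: 3)
  'g' at position 6: consonant
  'p' at position 7: consonant
  'g' at position 8: consonant
Total vowels: 3

3


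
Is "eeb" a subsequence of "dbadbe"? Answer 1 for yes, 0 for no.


Check if "eeb" is a subsequence of "dbadbe"
Greedy scan:
  Position 0 ('d'): no match needed
  Position 1 ('b'): no match needed
  Position 2 ('a'): no match needed
  Position 3 ('d'): no match needed
  Position 4 ('b'): no match needed
  Position 5 ('e'): matches sub[0] = 'e'
Only matched 1/3 characters => not a subsequence

0


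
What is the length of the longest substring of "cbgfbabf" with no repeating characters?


Input: "cbgfbabf"
Sliding window (track last position of each char):
  Position 0 ('c'): window [0,0] length 1 -- new best
  Position 1 ('b'): window [0,1] length 2 -- new best
  Position 2 ('g'): window [0,2] length 3 -- new best
  Position 3 ('f'): window [0,3] length 4 -- new best
  Position 4 ('b'): repeat (last at 1), move window start to 2
  Position 4 ('b'): window [2,4] length 3
  Position 5 ('a'): window [2,5] length 4
  Position 6 ('b'): repeat (last at 4), move window start to 5
  Position 6 ('b'): window [5,6] length 2
  Position 7 ('f'): window [5,7] length 3
Longest substring with no repeats: "cbgf" with length 4

4


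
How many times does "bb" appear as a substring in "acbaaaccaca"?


Searching for "bb" in "acbaaaccaca"
Scanning each position:
  Position 0: "ac" => no
  Position 1: "cb" => no
  Position 2: "ba" => no
  Position 3: "aa" => no
  Position 4: "aa" => no
  Position 5: "ac" => no
  Position 6: "cc" => no
  Position 7: "ca" => no
  Position 8: "ac" => no
  Position 9: "ca" => no
Total occurrences: 0

0


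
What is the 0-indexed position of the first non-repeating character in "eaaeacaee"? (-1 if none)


Input: eaaeacaee
Character frequencies:
  'a': 4
  'c': 1
  'e': 4
Scanning left to right for freq == 1:
  Position 0 ('e'): freq=4, skip
  Position 1 ('a'): freq=4, skip
  Position 2 ('a'): freq=4, skip
  Position 3 ('e'): freq=4, skip
  Position 4 ('a'): freq=4, skip
  Position 5 ('c'): unique! => answer = 5

5


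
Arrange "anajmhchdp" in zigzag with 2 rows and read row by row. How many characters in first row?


Zigzag "anajmhchdp" into 2 rows:
Placing characters:
  'a' => row 0
  'n' => row 1
  'a' => row 0
  'j' => row 1
  'm' => row 0
  'h' => row 1
  'c' => row 0
  'h' => row 1
  'd' => row 0
  'p' => row 1
Rows:
  Row 0: "aamcd"
  Row 1: "njhhp"
First row length: 5

5


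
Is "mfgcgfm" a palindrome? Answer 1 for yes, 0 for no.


Input: mfgcgfm
Reversed: mfgcgfm
  Compare pos 0 ('m') with pos 6 ('m'): match
  Compare pos 1 ('f') with pos 5 ('f'): match
  Compare pos 2 ('g') with pos 4 ('g'): match
Result: palindrome

1


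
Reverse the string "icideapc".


Input: icideapc
Reading characters right to left:
  Position 7: 'c'
  Position 6: 'p'
  Position 5: 'a'
  Position 4: 'e'
  Position 3: 'd'
  Position 2: 'i'
  Position 1: 'c'
  Position 0: 'i'
Reversed: cpaedici

cpaedici


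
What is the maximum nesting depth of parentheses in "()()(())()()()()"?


Input: "()()(())()()()()"
Tracking depth:
  Position 0 '(': depth becomes 1
  Position 1 ')': depth becomes 0
  Position 2 '(': depth becomes 1
  Position 3 ')': depth becomes 0
  Position 4 '(': depth becomes 1
  Position 5 '(': depth becomes 2
  Position 6 ')': depth becomes 1
  Position 7 ')': depth becomes 0
  Position 8 '(': depth becomes 1
  Position 9 ')': depth becomes 0
  Position 10 '(': depth becomes 1
  Position 11 ')': depth becomes 0
  Position 12 '(': depth becomes 1
  Position 13 ')': depth becomes 0
  Position 14 '(': depth becomes 1
  Position 15 ')': depth becomes 0
Maximum depth reached: 2

2


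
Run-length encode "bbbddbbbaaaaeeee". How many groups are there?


Input: bbbddbbbaaaaeeee
Scanning for consecutive runs:
  Group 1: 'b' x 3 (positions 0-2)
  Group 2: 'd' x 2 (positions 3-4)
  Group 3: 'b' x 3 (positions 5-7)
  Group 4: 'a' x 4 (positions 8-11)
  Group 5: 'e' x 4 (positions 12-15)
Total groups: 5

5


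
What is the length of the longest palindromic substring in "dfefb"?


Input: "dfefb"
Checking substrings for palindromes:
  [1:4] "fef" (len 3) => palindrome
Longest palindromic substring: "fef" with length 3

3


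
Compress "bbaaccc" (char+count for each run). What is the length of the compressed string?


Input: bbaaccc
Runs:
  'b' x 2 => "b2"
  'a' x 2 => "a2"
  'c' x 3 => "c3"
Compressed: "b2a2c3"
Compressed length: 6

6


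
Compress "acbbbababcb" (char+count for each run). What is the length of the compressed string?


Input: acbbbababcb
Runs:
  'a' x 1 => "a1"
  'c' x 1 => "c1"
  'b' x 3 => "b3"
  'a' x 1 => "a1"
  'b' x 1 => "b1"
  'a' x 1 => "a1"
  'b' x 1 => "b1"
  'c' x 1 => "c1"
  'b' x 1 => "b1"
Compressed: "a1c1b3a1b1a1b1c1b1"
Compressed length: 18

18


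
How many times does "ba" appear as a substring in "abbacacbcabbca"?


Searching for "ba" in "abbacacbcabbca"
Scanning each position:
  Position 0: "ab" => no
  Position 1: "bb" => no
  Position 2: "ba" => MATCH
  Position 3: "ac" => no
  Position 4: "ca" => no
  Position 5: "ac" => no
  Position 6: "cb" => no
  Position 7: "bc" => no
  Position 8: "ca" => no
  Position 9: "ab" => no
  Position 10: "bb" => no
  Position 11: "bc" => no
  Position 12: "ca" => no
Total occurrences: 1

1


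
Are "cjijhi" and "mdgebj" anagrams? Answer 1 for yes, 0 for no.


Strings: "cjijhi", "mdgebj"
Sorted first:  chiijj
Sorted second: bdegjm
Differ at position 0: 'c' vs 'b' => not anagrams

0


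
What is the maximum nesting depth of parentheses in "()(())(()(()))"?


Input: "()(())(()(()))"
Tracking depth:
  Position 0 '(': depth becomes 1
  Position 1 ')': depth becomes 0
  Position 2 '(': depth becomes 1
  Position 3 '(': depth becomes 2
  Position 4 ')': depth becomes 1
  Position 5 ')': depth becomes 0
  Position 6 '(': depth becomes 1
  Position 7 '(': depth becomes 2
  Position 8 ')': depth becomes 1
  Position 9 '(': depth becomes 2
  Position 10 '(': depth becomes 3
  Position 11 ')': depth becomes 2
  Position 12 ')': depth becomes 1
  Position 13 ')': depth becomes 0
Maximum depth reached: 3

3


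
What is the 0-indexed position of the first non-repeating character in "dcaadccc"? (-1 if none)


Input: dcaadccc
Character frequencies:
  'a': 2
  'c': 4
  'd': 2
Scanning left to right for freq == 1:
  Position 0 ('d'): freq=2, skip
  Position 1 ('c'): freq=4, skip
  Position 2 ('a'): freq=2, skip
  Position 3 ('a'): freq=2, skip
  Position 4 ('d'): freq=2, skip
  Position 5 ('c'): freq=4, skip
  Position 6 ('c'): freq=4, skip
  Position 7 ('c'): freq=4, skip
  No unique character found => answer = -1

-1


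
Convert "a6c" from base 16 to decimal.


Input: "a6c" in base 16
Positional expansion:
  Digit 'a' (value 10) x 16^2 = 2560
  Digit '6' (value 6) x 16^1 = 96
  Digit 'c' (value 12) x 16^0 = 12
Sum = 2668

2668


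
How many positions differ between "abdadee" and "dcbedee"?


Comparing "abdadee" and "dcbedee" position by position:
  Position 0: 'a' vs 'd' => DIFFER
  Position 1: 'b' vs 'c' => DIFFER
  Position 2: 'd' vs 'b' => DIFFER
  Position 3: 'a' vs 'e' => DIFFER
  Position 4: 'd' vs 'd' => same
  Position 5: 'e' vs 'e' => same
  Position 6: 'e' vs 'e' => same
Positions that differ: 4

4


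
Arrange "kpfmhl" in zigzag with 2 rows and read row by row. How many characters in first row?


Zigzag "kpfmhl" into 2 rows:
Placing characters:
  'k' => row 0
  'p' => row 1
  'f' => row 0
  'm' => row 1
  'h' => row 0
  'l' => row 1
Rows:
  Row 0: "kfh"
  Row 1: "pml"
First row length: 3

3


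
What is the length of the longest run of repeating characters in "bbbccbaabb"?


Input: "bbbccbaabb"
Scanning for longest run:
  Position 1 ('b'): continues run of 'b', length=2
  Position 2 ('b'): continues run of 'b', length=3
  Position 3 ('c'): new char, reset run to 1
  Position 4 ('c'): continues run of 'c', length=2
  Position 5 ('b'): new char, reset run to 1
  Position 6 ('a'): new char, reset run to 1
  Position 7 ('a'): continues run of 'a', length=2
  Position 8 ('b'): new char, reset run to 1
  Position 9 ('b'): continues run of 'b', length=2
Longest run: 'b' with length 3

3


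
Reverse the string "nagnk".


Input: nagnk
Reading characters right to left:
  Position 4: 'k'
  Position 3: 'n'
  Position 2: 'g'
  Position 1: 'a'
  Position 0: 'n'
Reversed: kngan

kngan


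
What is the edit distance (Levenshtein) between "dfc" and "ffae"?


Computing edit distance: "dfc" -> "ffae"
DP table:
           f    f    a    e
      0    1    2    3    4
  d   1    1    2    3    4
  f   2    1    1    2    3
  c   3    2    2    2    3
Edit distance = dp[3][4] = 3

3


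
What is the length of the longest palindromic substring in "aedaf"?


Input: "aedaf"
Checking substrings for palindromes:
  No multi-char palindromic substrings found
Longest palindromic substring: "a" with length 1

1


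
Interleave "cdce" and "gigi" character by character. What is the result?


Interleaving "cdce" and "gigi":
  Position 0: 'c' from first, 'g' from second => "cg"
  Position 1: 'd' from first, 'i' from second => "di"
  Position 2: 'c' from first, 'g' from second => "cg"
  Position 3: 'e' from first, 'i' from second => "ei"
Result: cgdicgei

cgdicgei


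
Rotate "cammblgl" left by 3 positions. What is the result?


Input: "cammblgl", rotate left by 3
First 3 characters: "cam"
Remaining characters: "mblgl"
Concatenate remaining + first: "mblgl" + "cam" = "mblglcam"

mblglcam


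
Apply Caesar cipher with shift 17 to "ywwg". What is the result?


Caesar cipher: shift "ywwg" by 17
  'y' (pos 24) + 17 = pos 15 = 'p'
  'w' (pos 22) + 17 = pos 13 = 'n'
  'w' (pos 22) + 17 = pos 13 = 'n'
  'g' (pos 6) + 17 = pos 23 = 'x'
Result: pnnx

pnnx


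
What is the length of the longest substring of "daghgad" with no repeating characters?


Input: "daghgad"
Sliding window (track last position of each char):
  Position 0 ('d'): window [0,0] length 1 -- new best
  Position 1 ('a'): window [0,1] length 2 -- new best
  Position 2 ('g'): window [0,2] length 3 -- new best
  Position 3 ('h'): window [0,3] length 4 -- new best
  Position 4 ('g'): repeat (last at 2), move window start to 3
  Position 4 ('g'): window [3,4] length 2
  Position 5 ('a'): window [3,5] length 3
  Position 6 ('d'): window [3,6] length 4
Longest substring with no repeats: "dagh" with length 4

4


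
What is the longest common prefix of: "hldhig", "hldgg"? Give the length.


Words: hldhig, hldgg
  Position 0: all 'h' => match
  Position 1: all 'l' => match
  Position 2: all 'd' => match
  Position 3: ('h', 'g') => mismatch, stop
LCP = "hld" (length 3)

3


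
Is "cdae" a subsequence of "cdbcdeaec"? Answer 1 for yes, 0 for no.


Check if "cdae" is a subsequence of "cdbcdeaec"
Greedy scan:
  Position 0 ('c'): matches sub[0] = 'c'
  Position 1 ('d'): matches sub[1] = 'd'
  Position 2 ('b'): no match needed
  Position 3 ('c'): no match needed
  Position 4 ('d'): no match needed
  Position 5 ('e'): no match needed
  Position 6 ('a'): matches sub[2] = 'a'
  Position 7 ('e'): matches sub[3] = 'e'
  Position 8 ('c'): no match needed
All 4 characters matched => is a subsequence

1


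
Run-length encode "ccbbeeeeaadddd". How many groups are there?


Input: ccbbeeeeaadddd
Scanning for consecutive runs:
  Group 1: 'c' x 2 (positions 0-1)
  Group 2: 'b' x 2 (positions 2-3)
  Group 3: 'e' x 4 (positions 4-7)
  Group 4: 'a' x 2 (positions 8-9)
  Group 5: 'd' x 4 (positions 10-13)
Total groups: 5

5


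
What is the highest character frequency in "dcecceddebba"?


Input: dcecceddebba
Character counts:
  'a': 1
  'b': 2
  'c': 3
  'd': 3
  'e': 3
Maximum frequency: 3

3


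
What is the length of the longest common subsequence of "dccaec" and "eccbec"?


LCS of "dccaec" and "eccbec"
DP table:
           e    c    c    b    e    c
      0    0    0    0    0    0    0
  d   0    0    0    0    0    0    0
  c   0    0    1    1    1    1    1
  c   0    0    1    2    2    2    2
  a   0    0    1    2    2    2    2
  e   0    1    1    2    2    3    3
  c   0    1    2    2    2    3    4
LCS length = dp[6][6] = 4

4


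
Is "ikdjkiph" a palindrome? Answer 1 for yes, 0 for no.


Input: ikdjkiph
Reversed: hpikjdki
  Compare pos 0 ('i') with pos 7 ('h'): MISMATCH
  Compare pos 1 ('k') with pos 6 ('p'): MISMATCH
  Compare pos 2 ('d') with pos 5 ('i'): MISMATCH
  Compare pos 3 ('j') with pos 4 ('k'): MISMATCH
Result: not a palindrome

0


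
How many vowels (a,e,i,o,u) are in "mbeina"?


Input: mbeina
Checking each character:
  'm' at position 0: consonant
  'b' at position 1: consonant
  'e' at position 2: vowel (running total: 1)
  'i' at position 3: vowel (running total: 2)
  'n' at position 4: consonant
  'a' at position 5: vowel (running total: 3)
Total vowels: 3

3


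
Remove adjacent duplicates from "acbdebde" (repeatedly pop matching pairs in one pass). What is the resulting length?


Input: acbdebde
Stack-based adjacent duplicate removal:
  Read 'a': push. Stack: a
  Read 'c': push. Stack: ac
  Read 'b': push. Stack: acb
  Read 'd': push. Stack: acbd
  Read 'e': push. Stack: acbde
  Read 'b': push. Stack: acbdeb
  Read 'd': push. Stack: acbdebd
  Read 'e': push. Stack: acbdebde
Final stack: "acbdebde" (length 8)

8


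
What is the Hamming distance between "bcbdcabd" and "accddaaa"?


Comparing "bcbdcabd" and "accddaaa" position by position:
  Position 0: 'b' vs 'a' => differ
  Position 1: 'c' vs 'c' => same
  Position 2: 'b' vs 'c' => differ
  Position 3: 'd' vs 'd' => same
  Position 4: 'c' vs 'd' => differ
  Position 5: 'a' vs 'a' => same
  Position 6: 'b' vs 'a' => differ
  Position 7: 'd' vs 'a' => differ
Total differences (Hamming distance): 5

5


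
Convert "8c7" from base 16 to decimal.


Input: "8c7" in base 16
Positional expansion:
  Digit '8' (value 8) x 16^2 = 2048
  Digit 'c' (value 12) x 16^1 = 192
  Digit '7' (value 7) x 16^0 = 7
Sum = 2247

2247


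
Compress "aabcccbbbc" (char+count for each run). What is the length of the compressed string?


Input: aabcccbbbc
Runs:
  'a' x 2 => "a2"
  'b' x 1 => "b1"
  'c' x 3 => "c3"
  'b' x 3 => "b3"
  'c' x 1 => "c1"
Compressed: "a2b1c3b3c1"
Compressed length: 10

10


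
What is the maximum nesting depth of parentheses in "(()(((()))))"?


Input: "(()(((()))))"
Tracking depth:
  Position 0 '(': depth becomes 1
  Position 1 '(': depth becomes 2
  Position 2 ')': depth becomes 1
  Position 3 '(': depth becomes 2
  Position 4 '(': depth becomes 3
  Position 5 '(': depth becomes 4
  Position 6 '(': depth becomes 5
  Position 7 ')': depth becomes 4
  Position 8 ')': depth becomes 3
  Position 9 ')': depth becomes 2
  Position 10 ')': depth becomes 1
  Position 11 ')': depth becomes 0
Maximum depth reached: 5

5


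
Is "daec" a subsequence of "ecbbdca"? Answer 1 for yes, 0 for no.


Check if "daec" is a subsequence of "ecbbdca"
Greedy scan:
  Position 0 ('e'): no match needed
  Position 1 ('c'): no match needed
  Position 2 ('b'): no match needed
  Position 3 ('b'): no match needed
  Position 4 ('d'): matches sub[0] = 'd'
  Position 5 ('c'): no match needed
  Position 6 ('a'): matches sub[1] = 'a'
Only matched 2/4 characters => not a subsequence

0


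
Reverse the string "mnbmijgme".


Input: mnbmijgme
Reading characters right to left:
  Position 8: 'e'
  Position 7: 'm'
  Position 6: 'g'
  Position 5: 'j'
  Position 4: 'i'
  Position 3: 'm'
  Position 2: 'b'
  Position 1: 'n'
  Position 0: 'm'
Reversed: emgjimbnm

emgjimbnm


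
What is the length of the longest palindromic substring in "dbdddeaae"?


Input: "dbdddeaae"
Checking substrings for palindromes:
  [5:9] "eaae" (len 4) => palindrome
  [0:3] "dbd" (len 3) => palindrome
  [2:5] "ddd" (len 3) => palindrome
  [2:4] "dd" (len 2) => palindrome
  [3:5] "dd" (len 2) => palindrome
  [6:8] "aa" (len 2) => palindrome
Longest palindromic substring: "eaae" with length 4

4


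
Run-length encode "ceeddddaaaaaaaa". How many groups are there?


Input: ceeddddaaaaaaaa
Scanning for consecutive runs:
  Group 1: 'c' x 1 (positions 0-0)
  Group 2: 'e' x 2 (positions 1-2)
  Group 3: 'd' x 4 (positions 3-6)
  Group 4: 'a' x 8 (positions 7-14)
Total groups: 4

4


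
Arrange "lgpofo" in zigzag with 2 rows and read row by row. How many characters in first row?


Zigzag "lgpofo" into 2 rows:
Placing characters:
  'l' => row 0
  'g' => row 1
  'p' => row 0
  'o' => row 1
  'f' => row 0
  'o' => row 1
Rows:
  Row 0: "lpf"
  Row 1: "goo"
First row length: 3

3


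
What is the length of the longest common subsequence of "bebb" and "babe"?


LCS of "bebb" and "babe"
DP table:
           b    a    b    e
      0    0    0    0    0
  b   0    1    1    1    1
  e   0    1    1    1    2
  b   0    1    1    2    2
  b   0    1    1    2    2
LCS length = dp[4][4] = 2

2


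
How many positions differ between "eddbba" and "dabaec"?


Comparing "eddbba" and "dabaec" position by position:
  Position 0: 'e' vs 'd' => DIFFER
  Position 1: 'd' vs 'a' => DIFFER
  Position 2: 'd' vs 'b' => DIFFER
  Position 3: 'b' vs 'a' => DIFFER
  Position 4: 'b' vs 'e' => DIFFER
  Position 5: 'a' vs 'c' => DIFFER
Positions that differ: 6

6


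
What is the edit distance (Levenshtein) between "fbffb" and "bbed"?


Computing edit distance: "fbffb" -> "bbed"
DP table:
           b    b    e    d
      0    1    2    3    4
  f   1    1    2    3    4
  b   2    1    1    2    3
  f   3    2    2    2    3
  f   4    3    3    3    3
  b   5    4    3    4    4
Edit distance = dp[5][4] = 4

4


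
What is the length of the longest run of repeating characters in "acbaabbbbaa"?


Input: "acbaabbbbaa"
Scanning for longest run:
  Position 1 ('c'): new char, reset run to 1
  Position 2 ('b'): new char, reset run to 1
  Position 3 ('a'): new char, reset run to 1
  Position 4 ('a'): continues run of 'a', length=2
  Position 5 ('b'): new char, reset run to 1
  Position 6 ('b'): continues run of 'b', length=2
  Position 7 ('b'): continues run of 'b', length=3
  Position 8 ('b'): continues run of 'b', length=4
  Position 9 ('a'): new char, reset run to 1
  Position 10 ('a'): continues run of 'a', length=2
Longest run: 'b' with length 4

4


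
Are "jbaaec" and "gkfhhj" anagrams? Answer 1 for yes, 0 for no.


Strings: "jbaaec", "gkfhhj"
Sorted first:  aabcej
Sorted second: fghhjk
Differ at position 0: 'a' vs 'f' => not anagrams

0


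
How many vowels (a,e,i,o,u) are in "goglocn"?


Input: goglocn
Checking each character:
  'g' at position 0: consonant
  'o' at position 1: vowel (running total: 1)
  'g' at position 2: consonant
  'l' at position 3: consonant
  'o' at position 4: vowel (running total: 2)
  'c' at position 5: consonant
  'n' at position 6: consonant
Total vowels: 2

2


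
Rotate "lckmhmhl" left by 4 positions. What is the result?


Input: "lckmhmhl", rotate left by 4
First 4 characters: "lckm"
Remaining characters: "hmhl"
Concatenate remaining + first: "hmhl" + "lckm" = "hmhllckm"

hmhllckm


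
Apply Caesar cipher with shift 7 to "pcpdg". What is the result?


Caesar cipher: shift "pcpdg" by 7
  'p' (pos 15) + 7 = pos 22 = 'w'
  'c' (pos 2) + 7 = pos 9 = 'j'
  'p' (pos 15) + 7 = pos 22 = 'w'
  'd' (pos 3) + 7 = pos 10 = 'k'
  'g' (pos 6) + 7 = pos 13 = 'n'
Result: wjwkn

wjwkn


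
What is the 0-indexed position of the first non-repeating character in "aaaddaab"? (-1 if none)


Input: aaaddaab
Character frequencies:
  'a': 5
  'b': 1
  'd': 2
Scanning left to right for freq == 1:
  Position 0 ('a'): freq=5, skip
  Position 1 ('a'): freq=5, skip
  Position 2 ('a'): freq=5, skip
  Position 3 ('d'): freq=2, skip
  Position 4 ('d'): freq=2, skip
  Position 5 ('a'): freq=5, skip
  Position 6 ('a'): freq=5, skip
  Position 7 ('b'): unique! => answer = 7

7


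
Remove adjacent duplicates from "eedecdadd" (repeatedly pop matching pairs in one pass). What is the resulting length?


Input: eedecdadd
Stack-based adjacent duplicate removal:
  Read 'e': push. Stack: e
  Read 'e': matches stack top 'e' => pop. Stack: (empty)
  Read 'd': push. Stack: d
  Read 'e': push. Stack: de
  Read 'c': push. Stack: dec
  Read 'd': push. Stack: decd
  Read 'a': push. Stack: decda
  Read 'd': push. Stack: decdad
  Read 'd': matches stack top 'd' => pop. Stack: decda
Final stack: "decda" (length 5)

5


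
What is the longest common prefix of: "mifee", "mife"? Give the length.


Words: mifee, mife
  Position 0: all 'm' => match
  Position 1: all 'i' => match
  Position 2: all 'f' => match
  Position 3: all 'e' => match
LCP = "mife" (length 4)

4


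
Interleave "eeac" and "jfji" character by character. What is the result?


Interleaving "eeac" and "jfji":
  Position 0: 'e' from first, 'j' from second => "ej"
  Position 1: 'e' from first, 'f' from second => "ef"
  Position 2: 'a' from first, 'j' from second => "aj"
  Position 3: 'c' from first, 'i' from second => "ci"
Result: ejefajci

ejefajci


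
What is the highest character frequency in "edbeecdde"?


Input: edbeecdde
Character counts:
  'b': 1
  'c': 1
  'd': 3
  'e': 4
Maximum frequency: 4

4


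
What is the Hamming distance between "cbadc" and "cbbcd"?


Comparing "cbadc" and "cbbcd" position by position:
  Position 0: 'c' vs 'c' => same
  Position 1: 'b' vs 'b' => same
  Position 2: 'a' vs 'b' => differ
  Position 3: 'd' vs 'c' => differ
  Position 4: 'c' vs 'd' => differ
Total differences (Hamming distance): 3

3


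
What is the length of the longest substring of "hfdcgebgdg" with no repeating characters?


Input: "hfdcgebgdg"
Sliding window (track last position of each char):
  Position 0 ('h'): window [0,0] length 1 -- new best
  Position 1 ('f'): window [0,1] length 2 -- new best
  Position 2 ('d'): window [0,2] length 3 -- new best
  Position 3 ('c'): window [0,3] length 4 -- new best
  Position 4 ('g'): window [0,4] length 5 -- new best
  Position 5 ('e'): window [0,5] length 6 -- new best
  Position 6 ('b'): window [0,6] length 7 -- new best
  Position 7 ('g'): repeat (last at 4), move window start to 5
  Position 7 ('g'): window [5,7] length 3
  Position 8 ('d'): window [5,8] length 4
  Position 9 ('g'): repeat (last at 7), move window start to 8
  Position 9 ('g'): window [8,9] length 2
Longest substring with no repeats: "hfdcgeb" with length 7

7


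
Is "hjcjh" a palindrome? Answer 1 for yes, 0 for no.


Input: hjcjh
Reversed: hjcjh
  Compare pos 0 ('h') with pos 4 ('h'): match
  Compare pos 1 ('j') with pos 3 ('j'): match
Result: palindrome

1


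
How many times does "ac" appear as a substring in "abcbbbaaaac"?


Searching for "ac" in "abcbbbaaaac"
Scanning each position:
  Position 0: "ab" => no
  Position 1: "bc" => no
  Position 2: "cb" => no
  Position 3: "bb" => no
  Position 4: "bb" => no
  Position 5: "ba" => no
  Position 6: "aa" => no
  Position 7: "aa" => no
  Position 8: "aa" => no
  Position 9: "ac" => MATCH
Total occurrences: 1

1


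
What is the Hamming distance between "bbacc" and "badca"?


Comparing "bbacc" and "badca" position by position:
  Position 0: 'b' vs 'b' => same
  Position 1: 'b' vs 'a' => differ
  Position 2: 'a' vs 'd' => differ
  Position 3: 'c' vs 'c' => same
  Position 4: 'c' vs 'a' => differ
Total differences (Hamming distance): 3

3


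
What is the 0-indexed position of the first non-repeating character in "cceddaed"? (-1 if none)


Input: cceddaed
Character frequencies:
  'a': 1
  'c': 2
  'd': 3
  'e': 2
Scanning left to right for freq == 1:
  Position 0 ('c'): freq=2, skip
  Position 1 ('c'): freq=2, skip
  Position 2 ('e'): freq=2, skip
  Position 3 ('d'): freq=3, skip
  Position 4 ('d'): freq=3, skip
  Position 5 ('a'): unique! => answer = 5

5


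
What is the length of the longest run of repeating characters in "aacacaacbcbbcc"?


Input: "aacacaacbcbbcc"
Scanning for longest run:
  Position 1 ('a'): continues run of 'a', length=2
  Position 2 ('c'): new char, reset run to 1
  Position 3 ('a'): new char, reset run to 1
  Position 4 ('c'): new char, reset run to 1
  Position 5 ('a'): new char, reset run to 1
  Position 6 ('a'): continues run of 'a', length=2
  Position 7 ('c'): new char, reset run to 1
  Position 8 ('b'): new char, reset run to 1
  Position 9 ('c'): new char, reset run to 1
  Position 10 ('b'): new char, reset run to 1
  Position 11 ('b'): continues run of 'b', length=2
  Position 12 ('c'): new char, reset run to 1
  Position 13 ('c'): continues run of 'c', length=2
Longest run: 'a' with length 2

2


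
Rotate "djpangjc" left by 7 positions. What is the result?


Input: "djpangjc", rotate left by 7
First 7 characters: "djpangj"
Remaining characters: "c"
Concatenate remaining + first: "c" + "djpangj" = "cdjpangj"

cdjpangj


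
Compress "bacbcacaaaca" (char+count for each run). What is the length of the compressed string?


Input: bacbcacaaaca
Runs:
  'b' x 1 => "b1"
  'a' x 1 => "a1"
  'c' x 1 => "c1"
  'b' x 1 => "b1"
  'c' x 1 => "c1"
  'a' x 1 => "a1"
  'c' x 1 => "c1"
  'a' x 3 => "a3"
  'c' x 1 => "c1"
  'a' x 1 => "a1"
Compressed: "b1a1c1b1c1a1c1a3c1a1"
Compressed length: 20

20


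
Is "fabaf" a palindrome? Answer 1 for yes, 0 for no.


Input: fabaf
Reversed: fabaf
  Compare pos 0 ('f') with pos 4 ('f'): match
  Compare pos 1 ('a') with pos 3 ('a'): match
Result: palindrome

1


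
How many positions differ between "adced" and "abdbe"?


Comparing "adced" and "abdbe" position by position:
  Position 0: 'a' vs 'a' => same
  Position 1: 'd' vs 'b' => DIFFER
  Position 2: 'c' vs 'd' => DIFFER
  Position 3: 'e' vs 'b' => DIFFER
  Position 4: 'd' vs 'e' => DIFFER
Positions that differ: 4

4


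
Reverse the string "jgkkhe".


Input: jgkkhe
Reading characters right to left:
  Position 5: 'e'
  Position 4: 'h'
  Position 3: 'k'
  Position 2: 'k'
  Position 1: 'g'
  Position 0: 'j'
Reversed: ehkkgj

ehkkgj


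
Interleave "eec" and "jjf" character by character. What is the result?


Interleaving "eec" and "jjf":
  Position 0: 'e' from first, 'j' from second => "ej"
  Position 1: 'e' from first, 'j' from second => "ej"
  Position 2: 'c' from first, 'f' from second => "cf"
Result: ejejcf

ejejcf


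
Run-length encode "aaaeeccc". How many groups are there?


Input: aaaeeccc
Scanning for consecutive runs:
  Group 1: 'a' x 3 (positions 0-2)
  Group 2: 'e' x 2 (positions 3-4)
  Group 3: 'c' x 3 (positions 5-7)
Total groups: 3

3


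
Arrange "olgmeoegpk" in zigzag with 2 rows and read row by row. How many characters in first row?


Zigzag "olgmeoegpk" into 2 rows:
Placing characters:
  'o' => row 0
  'l' => row 1
  'g' => row 0
  'm' => row 1
  'e' => row 0
  'o' => row 1
  'e' => row 0
  'g' => row 1
  'p' => row 0
  'k' => row 1
Rows:
  Row 0: "ogeep"
  Row 1: "lmogk"
First row length: 5

5


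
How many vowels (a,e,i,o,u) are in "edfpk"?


Input: edfpk
Checking each character:
  'e' at position 0: vowel (running total: 1)
  'd' at position 1: consonant
  'f' at position 2: consonant
  'p' at position 3: consonant
  'k' at position 4: consonant
Total vowels: 1

1


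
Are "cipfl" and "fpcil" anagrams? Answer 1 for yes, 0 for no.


Strings: "cipfl", "fpcil"
Sorted first:  cfilp
Sorted second: cfilp
Sorted forms match => anagrams

1


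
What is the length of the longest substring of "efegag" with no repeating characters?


Input: "efegag"
Sliding window (track last position of each char):
  Position 0 ('e'): window [0,0] length 1 -- new best
  Position 1 ('f'): window [0,1] length 2 -- new best
  Position 2 ('e'): repeat (last at 0), move window start to 1
  Position 2 ('e'): window [1,2] length 2
  Position 3 ('g'): window [1,3] length 3 -- new best
  Position 4 ('a'): window [1,4] length 4 -- new best
  Position 5 ('g'): repeat (last at 3), move window start to 4
  Position 5 ('g'): window [4,5] length 2
Longest substring with no repeats: "fega" with length 4

4


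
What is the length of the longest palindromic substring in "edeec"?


Input: "edeec"
Checking substrings for palindromes:
  [0:3] "ede" (len 3) => palindrome
  [2:4] "ee" (len 2) => palindrome
Longest palindromic substring: "ede" with length 3

3


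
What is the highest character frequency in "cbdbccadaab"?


Input: cbdbccadaab
Character counts:
  'a': 3
  'b': 3
  'c': 3
  'd': 2
Maximum frequency: 3

3


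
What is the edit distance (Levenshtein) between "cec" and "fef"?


Computing edit distance: "cec" -> "fef"
DP table:
           f    e    f
      0    1    2    3
  c   1    1    2    3
  e   2    2    1    2
  c   3    3    2    2
Edit distance = dp[3][3] = 2

2


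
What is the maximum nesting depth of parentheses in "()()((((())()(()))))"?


Input: "()()((((())()(()))))"
Tracking depth:
  Position 0 '(': depth becomes 1
  Position 1 ')': depth becomes 0
  Position 2 '(': depth becomes 1
  Position 3 ')': depth becomes 0
  Position 4 '(': depth becomes 1
  Position 5 '(': depth becomes 2
  Position 6 '(': depth becomes 3
  Position 7 '(': depth becomes 4
  Position 8 '(': depth becomes 5
  Position 9 ')': depth becomes 4
  Position 10 ')': depth becomes 3
  Position 11 '(': depth becomes 4
  Position 12 ')': depth becomes 3
  Position 13 '(': depth becomes 4
  Position 14 '(': depth becomes 5
  Position 15 ')': depth becomes 4
  Position 16 ')': depth becomes 3
  Position 17 ')': depth becomes 2
  Position 18 ')': depth becomes 1
  Position 19 ')': depth becomes 0
Maximum depth reached: 5

5


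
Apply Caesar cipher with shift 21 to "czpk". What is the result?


Caesar cipher: shift "czpk" by 21
  'c' (pos 2) + 21 = pos 23 = 'x'
  'z' (pos 25) + 21 = pos 20 = 'u'
  'p' (pos 15) + 21 = pos 10 = 'k'
  'k' (pos 10) + 21 = pos 5 = 'f'
Result: xukf

xukf


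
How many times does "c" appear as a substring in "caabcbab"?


Searching for "c" in "caabcbab"
Scanning each position:
  Position 0: "c" => MATCH
  Position 1: "a" => no
  Position 2: "a" => no
  Position 3: "b" => no
  Position 4: "c" => MATCH
  Position 5: "b" => no
  Position 6: "a" => no
  Position 7: "b" => no
Total occurrences: 2

2


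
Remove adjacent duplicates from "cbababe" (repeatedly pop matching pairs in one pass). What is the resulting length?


Input: cbababe
Stack-based adjacent duplicate removal:
  Read 'c': push. Stack: c
  Read 'b': push. Stack: cb
  Read 'a': push. Stack: cba
  Read 'b': push. Stack: cbab
  Read 'a': push. Stack: cbaba
  Read 'b': push. Stack: cbabab
  Read 'e': push. Stack: cbababe
Final stack: "cbababe" (length 7)

7


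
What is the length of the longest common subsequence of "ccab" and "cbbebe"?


LCS of "ccab" and "cbbebe"
DP table:
           c    b    b    e    b    e
      0    0    0    0    0    0    0
  c   0    1    1    1    1    1    1
  c   0    1    1    1    1    1    1
  a   0    1    1    1    1    1    1
  b   0    1    2    2    2    2    2
LCS length = dp[4][6] = 2

2


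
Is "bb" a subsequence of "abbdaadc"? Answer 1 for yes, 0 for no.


Check if "bb" is a subsequence of "abbdaadc"
Greedy scan:
  Position 0 ('a'): no match needed
  Position 1 ('b'): matches sub[0] = 'b'
  Position 2 ('b'): matches sub[1] = 'b'
  Position 3 ('d'): no match needed
  Position 4 ('a'): no match needed
  Position 5 ('a'): no match needed
  Position 6 ('d'): no match needed
  Position 7 ('c'): no match needed
All 2 characters matched => is a subsequence

1


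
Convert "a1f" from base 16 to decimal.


Input: "a1f" in base 16
Positional expansion:
  Digit 'a' (value 10) x 16^2 = 2560
  Digit '1' (value 1) x 16^1 = 16
  Digit 'f' (value 15) x 16^0 = 15
Sum = 2591

2591


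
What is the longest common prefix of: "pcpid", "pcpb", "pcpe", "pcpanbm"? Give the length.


Words: pcpid, pcpb, pcpe, pcpanbm
  Position 0: all 'p' => match
  Position 1: all 'c' => match
  Position 2: all 'p' => match
  Position 3: ('i', 'b', 'e', 'a') => mismatch, stop
LCP = "pcp" (length 3)

3
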